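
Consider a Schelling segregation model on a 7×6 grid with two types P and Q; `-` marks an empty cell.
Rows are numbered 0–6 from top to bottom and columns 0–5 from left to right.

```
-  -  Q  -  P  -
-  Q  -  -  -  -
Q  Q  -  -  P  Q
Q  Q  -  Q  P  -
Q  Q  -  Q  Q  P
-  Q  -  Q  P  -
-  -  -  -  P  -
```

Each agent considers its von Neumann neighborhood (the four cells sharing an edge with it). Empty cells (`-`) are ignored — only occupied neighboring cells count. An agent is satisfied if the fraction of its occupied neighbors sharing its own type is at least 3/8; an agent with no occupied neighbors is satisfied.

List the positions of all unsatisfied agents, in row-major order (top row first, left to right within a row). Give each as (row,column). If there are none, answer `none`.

(0,2)Q 0/0 ok
(0,4)P 0/0 ok
(1,1)Q 1/1 ok
(2,0)Q 2/2 ok
(2,1)Q 3/3 ok
(2,4)P 1/2 ok
(2,5)Q 0/1 unhappy
(3,0)Q 3/3 ok
(3,1)Q 3/3 ok
(3,3)Q 1/2 ok
(3,4)P 1/3 unhappy
(4,0)Q 2/2 ok
(4,1)Q 3/3 ok
(4,3)Q 3/3 ok
(4,4)Q 1/4 unhappy
(4,5)P 0/1 unhappy
(5,1)Q 1/1 ok
(5,3)Q 1/2 ok
(5,4)P 1/3 unhappy
(6,4)P 1/1 ok

(2,5), (3,4), (4,4), (4,5), (5,4)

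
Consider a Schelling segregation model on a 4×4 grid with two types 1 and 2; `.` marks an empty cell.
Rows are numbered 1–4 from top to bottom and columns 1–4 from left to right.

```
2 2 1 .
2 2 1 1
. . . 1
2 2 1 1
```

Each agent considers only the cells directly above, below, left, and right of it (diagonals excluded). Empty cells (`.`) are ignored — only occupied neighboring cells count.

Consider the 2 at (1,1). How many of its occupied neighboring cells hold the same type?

2

Occupied neighbors of (1,1): (2,1)=2, (1,2)=2.
Same type (2): 2 of 2.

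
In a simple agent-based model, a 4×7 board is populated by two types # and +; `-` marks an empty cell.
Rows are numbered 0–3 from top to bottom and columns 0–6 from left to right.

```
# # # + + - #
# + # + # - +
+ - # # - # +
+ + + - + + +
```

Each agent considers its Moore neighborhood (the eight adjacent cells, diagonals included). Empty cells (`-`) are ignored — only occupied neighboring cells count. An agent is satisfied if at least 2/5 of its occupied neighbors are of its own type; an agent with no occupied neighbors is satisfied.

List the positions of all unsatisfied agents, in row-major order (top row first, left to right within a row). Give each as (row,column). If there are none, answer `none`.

(0,0)# 2/3 satisfied
(0,1)# 4/5 satisfied
(0,2)# 2/5 satisfied
(0,3)+ 2/5 satisfied
(0,4)+ 2/3 satisfied
(0,6)# 0/1 not
(1,0)# 2/4 satisfied
(1,1)+ 1/7 not
(1,2)# 4/7 satisfied
(1,3)+ 2/7 not
(1,4)# 2/5 satisfied
(1,6)+ 1/3 not
(2,0)+ 3/4 satisfied
(2,2)# 2/6 not
(2,3)# 3/6 satisfied
(2,5)# 1/6 not
(2,6)+ 3/4 satisfied
(3,0)+ 2/2 satisfied
(3,1)+ 3/4 satisfied
(3,2)+ 1/3 not
(3,4)+ 1/3 not
(3,5)+ 3/4 satisfied
(3,6)+ 2/3 satisfied

(0,6), (1,1), (1,3), (1,6), (2,2), (2,5), (3,2), (3,4)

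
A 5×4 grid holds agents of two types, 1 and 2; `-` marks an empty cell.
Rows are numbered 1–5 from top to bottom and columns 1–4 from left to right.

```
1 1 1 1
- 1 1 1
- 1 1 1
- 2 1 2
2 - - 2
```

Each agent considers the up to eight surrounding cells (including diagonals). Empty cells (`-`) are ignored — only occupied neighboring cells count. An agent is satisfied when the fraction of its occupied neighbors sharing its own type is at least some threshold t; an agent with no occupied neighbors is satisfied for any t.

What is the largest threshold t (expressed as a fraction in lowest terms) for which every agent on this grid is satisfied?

1/4

Row 1: (1,1)1 2/2 · (1,2)1 4/4 · (1,3)1 5/5 · (1,4)1 3/3
Row 2: (2,2)1 6/6 · (2,3)1 8/8 · (2,4)1 5/5
Row 3: (3,2)1 4/5 · (3,3)1 6/8 · (3,4)1 4/5
Row 4: (4,2)2 1/4 · (4,3)1 3/6 · (4,4)2 1/4
Row 5: (5,1)2 1/1 · (5,4)2 1/2
The smallest same-type fraction is 1/4 at (4,2), which reduces to 1/4. Any threshold above that leaves this agent unsatisfied.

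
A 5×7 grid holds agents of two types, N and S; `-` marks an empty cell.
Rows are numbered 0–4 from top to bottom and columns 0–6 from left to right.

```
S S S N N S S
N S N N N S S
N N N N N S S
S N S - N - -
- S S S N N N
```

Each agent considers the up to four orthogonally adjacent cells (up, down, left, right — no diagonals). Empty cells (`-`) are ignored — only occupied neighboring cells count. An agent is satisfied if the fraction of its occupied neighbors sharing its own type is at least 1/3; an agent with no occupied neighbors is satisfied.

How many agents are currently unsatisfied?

(0,0)S 1/2 ✓
(0,1)S 3/3 ✓
(0,2)S 1/3 ✓
(0,3)N 2/3 ✓
(0,4)N 2/3 ✓
(0,5)S 2/3 ✓
(0,6)S 2/2 ✓
(1,0)N 1/3 ✓
(1,1)S 1/4 ✗
(1,2)N 2/4 ✓
(1,3)N 4/4 ✓
(1,4)N 3/4 ✓
(1,5)S 3/4 ✓
(1,6)S 3/3 ✓
(2,0)N 2/3 ✓
(2,1)N 3/4 ✓
(2,2)N 3/4 ✓
(2,3)N 3/3 ✓
(2,4)N 3/4 ✓
(2,5)S 2/3 ✓
(2,6)S 2/2 ✓
(3,0)S 0/2 ✗
(3,1)N 1/4 ✗
(3,2)S 1/3 ✓
(3,4)N 2/2 ✓
(4,1)S 1/2 ✓
(4,2)S 3/3 ✓
(4,3)S 1/2 ✓
(4,4)N 2/3 ✓
(4,5)N 2/2 ✓
(4,6)N 1/1 ✓
Unsatisfied: (1,1), (3,0), (3,1) — 3 in total.

3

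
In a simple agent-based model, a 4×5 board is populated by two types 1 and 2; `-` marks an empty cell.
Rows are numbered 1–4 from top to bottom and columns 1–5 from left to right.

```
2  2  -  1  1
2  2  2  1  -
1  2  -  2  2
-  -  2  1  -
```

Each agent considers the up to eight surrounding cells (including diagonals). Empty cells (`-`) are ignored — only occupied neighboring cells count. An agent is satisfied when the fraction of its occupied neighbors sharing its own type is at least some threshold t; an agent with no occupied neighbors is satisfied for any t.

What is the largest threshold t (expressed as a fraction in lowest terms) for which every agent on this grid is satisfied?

Row 1: (1,1)2 3/3 · (1,2)2 4/4 · (1,4)1 2/3 · (1,5)1 2/2
Row 2: (2,1)2 4/5 · (2,2)2 5/6 · (2,3)2 4/6 · (2,4)1 2/5
Row 3: (3,1)1 0/3 · (3,2)2 4/5 · (3,4)2 3/5 · (3,5)2 1/3
Row 4: (4,3)2 2/3 · (4,4)1 0/3
The smallest same-type fraction is 0/3 at (3,1), which reduces to 0/1. Any threshold above that leaves this agent unsatisfied.

0/1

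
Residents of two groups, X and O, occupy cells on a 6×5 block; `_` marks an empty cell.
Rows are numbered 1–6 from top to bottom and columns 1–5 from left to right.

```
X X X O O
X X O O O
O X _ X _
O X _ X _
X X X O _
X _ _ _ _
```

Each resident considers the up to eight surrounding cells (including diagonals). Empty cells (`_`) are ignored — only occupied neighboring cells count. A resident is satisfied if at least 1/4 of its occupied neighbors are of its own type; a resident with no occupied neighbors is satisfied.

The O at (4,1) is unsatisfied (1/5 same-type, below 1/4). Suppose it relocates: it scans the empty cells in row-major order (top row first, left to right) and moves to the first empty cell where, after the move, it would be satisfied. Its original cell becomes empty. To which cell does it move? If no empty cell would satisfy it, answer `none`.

Vacating (4,1). Empty cells in order:
  (3,3): 2/7 same-type → satisfied — stop here.

(3,3)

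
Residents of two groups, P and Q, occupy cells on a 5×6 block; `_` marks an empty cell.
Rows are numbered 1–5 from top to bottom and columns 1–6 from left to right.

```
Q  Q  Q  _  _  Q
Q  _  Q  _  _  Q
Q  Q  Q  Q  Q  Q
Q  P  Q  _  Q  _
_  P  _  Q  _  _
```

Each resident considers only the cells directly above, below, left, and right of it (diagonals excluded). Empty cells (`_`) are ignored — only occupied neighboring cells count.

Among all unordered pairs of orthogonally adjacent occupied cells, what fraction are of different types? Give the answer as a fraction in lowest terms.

3/20

Scan each occupied cell's neighbors to the right and below so each pair is counted once.
From row 1: 0 unlike of 5 pairs (running 0/5).
From row 2: 0 unlike of 3 pairs (running 0/8).
From row 3: 1 unlike of 9 pairs (running 1/17).
From row 4: 2 unlike of 3 pairs (running 3/20).
Total adjacent occupied pairs: 20; unlike-type pairs: 3.
3/20 is already in lowest terms.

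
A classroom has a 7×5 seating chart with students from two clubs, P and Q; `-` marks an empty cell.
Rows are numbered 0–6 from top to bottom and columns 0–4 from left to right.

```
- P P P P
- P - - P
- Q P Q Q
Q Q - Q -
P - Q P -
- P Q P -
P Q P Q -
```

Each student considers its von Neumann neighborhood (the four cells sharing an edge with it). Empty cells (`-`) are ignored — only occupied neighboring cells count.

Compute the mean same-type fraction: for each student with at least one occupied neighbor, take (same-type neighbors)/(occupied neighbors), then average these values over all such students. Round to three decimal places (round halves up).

(0,1)P 2/2
(0,2)P 2/2
(0,3)P 2/2
(0,4)P 2/2
(1,1)P 1/2
(1,4)P 1/2
(2,1)Q 1/3
(2,2)P 0/2
(2,3)Q 2/3
(2,4)Q 1/2
(3,0)Q 1/2
(3,1)Q 2/2
(3,3)Q 1/2
(4,0)P 0/1
(4,2)Q 1/2
(4,3)P 1/3
(5,1)P 0/2
(5,2)Q 1/4
(5,3)P 1/3
(6,0)P 0/1
(6,1)Q 0/3
(6,2)P 0/3
(6,3)Q 0/2
Sum over 23 students: 2/2 + 2/2 + 2/2 + 2/2 + 1/2 + 1/2 + 1/3 + 0/2 + 2/3 + 1/2 + 1/2 + 2/2 + 1/2 + 0/1 + 1/2 + 1/3 + 0/2 + 1/4 + 1/3 + 0/1 + 0/3 + 0/3 + 0/2 = 119/12; mean = 119/12 ÷ 23 = 119/276 = 0.431159… → 0.431.

0.431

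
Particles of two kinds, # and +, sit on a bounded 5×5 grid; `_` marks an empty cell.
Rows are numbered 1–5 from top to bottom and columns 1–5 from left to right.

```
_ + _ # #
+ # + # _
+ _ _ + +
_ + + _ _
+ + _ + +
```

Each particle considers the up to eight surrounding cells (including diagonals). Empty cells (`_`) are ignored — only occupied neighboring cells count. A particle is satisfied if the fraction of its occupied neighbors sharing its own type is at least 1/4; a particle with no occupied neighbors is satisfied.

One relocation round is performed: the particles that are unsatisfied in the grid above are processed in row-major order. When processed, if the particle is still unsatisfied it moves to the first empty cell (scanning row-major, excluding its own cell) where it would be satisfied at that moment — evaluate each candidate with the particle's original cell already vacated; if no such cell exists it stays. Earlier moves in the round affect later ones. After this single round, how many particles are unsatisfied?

0

Initially unsatisfied (in order): (2,2).
  (2,2) → (1,3).
Resulting grid:
_ + # # #
+ _ + # _
+ _ _ + +
_ + + _ _
+ + _ + +
All satisfied now.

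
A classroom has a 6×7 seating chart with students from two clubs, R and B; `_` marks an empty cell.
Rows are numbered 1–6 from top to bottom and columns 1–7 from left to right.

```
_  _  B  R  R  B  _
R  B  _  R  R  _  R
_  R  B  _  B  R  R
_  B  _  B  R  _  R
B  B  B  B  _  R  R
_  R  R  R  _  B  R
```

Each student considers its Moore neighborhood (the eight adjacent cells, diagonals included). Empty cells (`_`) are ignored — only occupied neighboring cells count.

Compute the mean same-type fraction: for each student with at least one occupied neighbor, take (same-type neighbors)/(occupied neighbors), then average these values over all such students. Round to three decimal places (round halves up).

0.551

(1,3)B 1/3
(1,4)R 3/4
(1,5)R 3/4
(1,6)B 0/3
(2,1)R 1/2
(2,2)B 2/4
(2,4)R 3/6
(2,5)R 4/6
(2,7)R 2/3
(3,2)R 1/4
(3,3)B 3/5
(3,5)B 1/5
(3,6)R 5/6
(3,7)R 3/3
(4,2)B 4/5
(4,4)B 4/5
(4,5)R 2/5
(4,7)R 4/4
(5,1)B 2/3
(5,2)B 3/5
(5,3)B 4/7
(5,4)B 2/5
(5,6)R 4/5
(5,7)R 3/4
(6,2)R 1/4
(6,3)R 2/5
(6,4)R 1/3
(6,6)B 0/3
(6,7)R 2/3
Sum over 29 students: 1/3 + 3/4 + 3/4 + 0/3 + 1/2 + 2/4 + 3/6 + 4/6 + 2/3 + 1/4 + 3/5 + 1/5 + 5/6 + 3/3 + 4/5 + 4/5 + 2/5 + 4/4 + 2/3 + 3/5 + 4/7 + 2/5 + 4/5 + 3/4 + 1/4 + 2/5 + 1/3 + 0/3 + 2/3 = 1343/84; mean = 1343/84 ÷ 29 = 1343/2436 = 0.551313… → 0.551.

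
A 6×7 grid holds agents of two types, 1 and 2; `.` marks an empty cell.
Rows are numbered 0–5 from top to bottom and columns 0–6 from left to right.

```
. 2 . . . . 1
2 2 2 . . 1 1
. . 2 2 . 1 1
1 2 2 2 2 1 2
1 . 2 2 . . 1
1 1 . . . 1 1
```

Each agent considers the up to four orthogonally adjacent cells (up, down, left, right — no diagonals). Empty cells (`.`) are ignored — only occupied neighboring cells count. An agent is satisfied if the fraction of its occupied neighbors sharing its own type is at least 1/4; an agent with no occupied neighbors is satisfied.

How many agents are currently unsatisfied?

Row 0: (0,1)2 1/1 ok · (0,6)1 1/1 ok
Row 1: (1,0)2 1/1 ok · (1,1)2 3/3 ok · (1,2)2 2/2 ok · (1,5)1 2/2 ok · (1,6)1 3/3 ok
Row 2: (2,2)2 3/3 ok · (2,3)2 2/2 ok · (2,5)1 3/3 ok · (2,6)1 2/3 ok
Row 3: (3,0)1 1/2 ok · (3,1)2 1/2 ok · (3,2)2 4/4 ok · (3,3)2 4/4 ok · (3,4)2 1/2 ok · (3,5)1 1/3 ok · (3,6)2 0/3 unhappy
Row 4: (4,0)1 2/2 ok · (4,2)2 2/2 ok · (4,3)2 2/2 ok · (4,6)1 1/2 ok
Row 5: (5,0)1 2/2 ok · (5,1)1 1/1 ok · (5,5)1 1/1 ok · (5,6)1 2/2 ok
Unsatisfied: (3,6) — 1 in total.

1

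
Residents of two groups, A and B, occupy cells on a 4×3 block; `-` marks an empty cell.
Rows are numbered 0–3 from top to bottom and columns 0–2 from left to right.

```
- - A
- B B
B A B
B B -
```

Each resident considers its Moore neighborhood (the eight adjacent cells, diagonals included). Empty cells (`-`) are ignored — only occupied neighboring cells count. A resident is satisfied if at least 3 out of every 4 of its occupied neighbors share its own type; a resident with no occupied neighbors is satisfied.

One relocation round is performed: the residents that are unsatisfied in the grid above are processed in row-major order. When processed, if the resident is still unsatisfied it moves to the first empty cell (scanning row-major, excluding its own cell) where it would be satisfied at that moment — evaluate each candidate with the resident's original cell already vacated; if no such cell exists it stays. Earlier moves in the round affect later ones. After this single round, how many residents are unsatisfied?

Initially unsatisfied (in order): (0,2), (1,1), (1,2), (2,1), (3,0).
  (0,2): no empty cell satisfies it; stays.
  (1,1) → (0,0).
  (1,2): no empty cell satisfies it; stays.
  (2,1): no empty cell satisfies it; stays.
  (3,0): no empty cell satisfies it; stays.
Resulting grid:
B - A
- - B
B A B
B B -
Unsatisfied now: (0,2), (1,2), (2,0), (2,1), (2,2), (3,0).

6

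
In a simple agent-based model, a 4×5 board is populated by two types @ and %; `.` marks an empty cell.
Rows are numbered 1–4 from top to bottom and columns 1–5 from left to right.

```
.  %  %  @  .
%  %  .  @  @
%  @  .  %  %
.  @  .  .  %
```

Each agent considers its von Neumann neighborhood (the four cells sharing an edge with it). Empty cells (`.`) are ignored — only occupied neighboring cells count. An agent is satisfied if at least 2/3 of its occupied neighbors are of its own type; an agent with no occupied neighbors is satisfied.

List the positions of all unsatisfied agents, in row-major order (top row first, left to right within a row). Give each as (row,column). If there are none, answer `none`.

(1,3), (1,4), (2,5), (3,1), (3,2), (3,4)

Row 1: (1,2)% 2/2 ok · (1,3)% 1/2 unhappy · (1,4)@ 1/2 unhappy
Row 2: (2,1)% 2/2 ok · (2,2)% 2/3 ok · (2,4)@ 2/3 ok · (2,5)@ 1/2 unhappy
Row 3: (3,1)% 1/2 unhappy · (3,2)@ 1/3 unhappy · (3,4)% 1/2 unhappy · (3,5)% 2/3 ok
Row 4: (4,2)@ 1/1 ok · (4,5)% 1/1 ok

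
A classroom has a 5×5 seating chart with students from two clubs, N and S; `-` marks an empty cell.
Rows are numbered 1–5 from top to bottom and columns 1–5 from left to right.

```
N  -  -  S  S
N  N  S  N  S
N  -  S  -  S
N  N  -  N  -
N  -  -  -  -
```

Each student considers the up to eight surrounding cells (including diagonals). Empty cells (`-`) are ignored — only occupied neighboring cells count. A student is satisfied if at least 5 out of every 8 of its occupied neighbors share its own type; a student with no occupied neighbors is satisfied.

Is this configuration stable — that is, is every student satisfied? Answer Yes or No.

No

(1,1)N 2/2 ok
(1,4)S 3/4 ok
(1,5)S 2/3 ok
(2,1)N 3/3 ok
(2,2)N 3/5 unhappy
(2,3)S 2/4 unhappy
(2,4)N 0/6 unhappy
(2,5)S 3/4 ok
(3,1)N 4/4 ok
(3,3)S 1/5 unhappy
(3,5)S 1/3 unhappy
(4,1)N 3/3 ok
(4,2)N 3/4 ok
(4,4)N 0/2 unhappy
(5,1)N 2/2 ok
For instance (2,2) has only 3/5 same-type neighbors, below 5/8.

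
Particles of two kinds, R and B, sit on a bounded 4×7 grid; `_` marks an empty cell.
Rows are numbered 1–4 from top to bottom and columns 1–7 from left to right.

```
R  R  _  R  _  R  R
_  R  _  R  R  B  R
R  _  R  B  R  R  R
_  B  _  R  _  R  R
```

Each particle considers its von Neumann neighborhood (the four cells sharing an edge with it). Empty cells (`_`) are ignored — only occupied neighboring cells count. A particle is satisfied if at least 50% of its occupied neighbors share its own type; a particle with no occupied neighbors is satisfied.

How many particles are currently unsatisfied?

(1,1)R 1/1 ✓
(1,2)R 2/2 ✓
(1,4)R 1/1 ✓
(1,6)R 1/2 ✓
(1,7)R 2/2 ✓
(2,2)R 1/1 ✓
(2,4)R 2/3 ✓
(2,5)R 2/3 ✓
(2,6)B 0/4 ✗
(2,7)R 2/3 ✓
(3,1)R 0/0 ✓
(3,3)R 0/1 ✗
(3,4)B 0/4 ✗
(3,5)R 2/3 ✓
(3,6)R 3/4 ✓
(3,7)R 3/3 ✓
(4,2)B 0/0 ✓
(4,4)R 0/1 ✗
(4,6)R 2/2 ✓
(4,7)R 2/2 ✓
Unsatisfied: (2,6), (3,3), (3,4), (4,4) — 4 in total.

4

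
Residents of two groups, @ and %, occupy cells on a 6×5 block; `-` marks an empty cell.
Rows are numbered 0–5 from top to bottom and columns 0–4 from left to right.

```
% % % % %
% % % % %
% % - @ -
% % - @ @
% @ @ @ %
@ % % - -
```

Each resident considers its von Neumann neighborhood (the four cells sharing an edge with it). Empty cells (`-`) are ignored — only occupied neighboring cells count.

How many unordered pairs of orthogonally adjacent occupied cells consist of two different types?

Scan each occupied cell's neighbors to the right and below so each pair is counted once.
Row 0: %(0,0)–%(0,1)= %(0,0)–%(1,0)= %(0,1)–%(0,2)= %(0,1)–%(1,1)= %(0,2)–%(0,3)= %(0,2)–%(1,2)= %(0,3)–%(0,4)= %(0,3)–%(1,3)= %(0,4)–%(1,4)=  → 0/9 unlike.
Row 1: %(1,0)–%(1,1)= %(1,0)–%(2,0)= %(1,1)–%(1,2)= %(1,1)–%(2,1)= %(1,2)–%(1,3)= %(1,3)–%(1,4)= %(1,3)–@(2,3)≠  → 1/7 unlike.
Row 2: %(2,0)–%(2,1)= %(2,0)–%(3,0)= %(2,1)–%(3,1)= @(2,3)–@(3,3)=  → 0/4 unlike.
Row 3: %(3,0)–%(3,1)= %(3,0)–%(4,0)= %(3,1)–@(4,1)≠ @(3,3)–@(3,4)= @(3,3)–@(4,3)= @(3,4)–%(4,4)≠  → 2/6 unlike.
Row 4: %(4,0)–@(4,1)≠ %(4,0)–@(5,0)≠ @(4,1)–@(4,2)= @(4,1)–%(5,1)≠ @(4,2)–@(4,3)= @(4,2)–%(5,2)≠ @(4,3)–%(4,4)≠  → 5/7 unlike.
Row 5: @(5,0)–%(5,1)≠ %(5,1)–%(5,2)=  → 1/2 unlike.
Total adjacent occupied pairs: 35; unlike-type pairs: 9.

9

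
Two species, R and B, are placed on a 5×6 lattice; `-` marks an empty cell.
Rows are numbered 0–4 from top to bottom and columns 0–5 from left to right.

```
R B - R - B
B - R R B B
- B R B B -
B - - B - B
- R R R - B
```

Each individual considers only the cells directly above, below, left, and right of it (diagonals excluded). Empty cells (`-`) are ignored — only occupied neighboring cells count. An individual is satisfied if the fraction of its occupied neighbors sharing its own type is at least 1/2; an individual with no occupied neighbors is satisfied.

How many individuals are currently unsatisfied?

(0,0)R 0/2 unhappy
(0,1)B 0/1 unhappy
(0,3)R 1/1 ok
(0,5)B 1/1 ok
(1,0)B 0/1 unhappy
(1,2)R 2/2 ok
(1,3)R 2/4 ok
(1,4)B 2/3 ok
(1,5)B 2/2 ok
(2,1)B 0/1 unhappy
(2,2)R 1/3 unhappy
(2,3)B 2/4 ok
(2,4)B 2/2 ok
(3,0)B 0/0 ok
(3,3)B 1/2 ok
(3,5)B 1/1 ok
(4,1)R 1/1 ok
(4,2)R 2/2 ok
(4,3)R 1/2 ok
(4,5)B 1/1 ok
Unsatisfied: (0,0), (0,1), (1,0), (2,1), (2,2) — 5 in total.

5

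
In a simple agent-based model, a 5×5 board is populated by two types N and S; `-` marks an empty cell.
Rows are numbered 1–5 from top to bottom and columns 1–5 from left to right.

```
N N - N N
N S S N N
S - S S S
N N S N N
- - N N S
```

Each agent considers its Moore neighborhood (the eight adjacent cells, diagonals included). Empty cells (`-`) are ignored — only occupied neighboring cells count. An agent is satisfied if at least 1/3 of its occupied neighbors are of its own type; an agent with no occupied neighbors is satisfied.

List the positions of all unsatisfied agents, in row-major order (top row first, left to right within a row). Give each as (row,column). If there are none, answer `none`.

(1,1)N 2/3 ✓
(1,2)N 2/4 ✓
(1,4)N 3/4 ✓
(1,5)N 3/3 ✓
(2,1)N 2/4 ✓
(2,2)S 3/6 ✓
(2,3)S 3/6 ✓
(2,4)N 3/7 ✓
(2,5)N 3/5 ✓
(3,1)S 1/4 ✗
(3,3)S 4/7 ✓
(3,4)S 4/8 ✓
(3,5)S 1/5 ✗
(4,1)N 1/2 ✓
(4,2)N 2/5 ✓
(4,3)S 2/6 ✓
(4,4)N 3/8 ✓
(4,5)N 2/5 ✓
(5,3)N 3/4 ✓
(5,4)N 3/5 ✓
(5,5)S 0/3 ✗

(3,1), (3,5), (5,5)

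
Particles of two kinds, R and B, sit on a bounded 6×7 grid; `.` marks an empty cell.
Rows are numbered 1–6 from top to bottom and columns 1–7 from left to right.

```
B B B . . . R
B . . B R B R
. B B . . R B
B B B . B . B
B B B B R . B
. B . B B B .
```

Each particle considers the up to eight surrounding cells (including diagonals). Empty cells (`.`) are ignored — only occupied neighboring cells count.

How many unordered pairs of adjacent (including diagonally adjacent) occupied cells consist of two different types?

14

Scan each occupied cell's neighbors to the right and below (and the two forward diagonals) so each pair is counted once.
From row 1: 1 unlike of 7 pairs (running 1/7).
From row 2: 5 unlike of 10 pairs (running 6/17).
From row 3: 3 unlike of 10 pairs (running 9/27).
From row 4: 1 unlike of 13 pairs (running 10/40).
From row 5: 4 unlike of 14 pairs (running 14/54).
From row 6: 0 unlike of 2 pairs (running 14/56).
Total adjacent occupied pairs: 56; unlike-type pairs: 14.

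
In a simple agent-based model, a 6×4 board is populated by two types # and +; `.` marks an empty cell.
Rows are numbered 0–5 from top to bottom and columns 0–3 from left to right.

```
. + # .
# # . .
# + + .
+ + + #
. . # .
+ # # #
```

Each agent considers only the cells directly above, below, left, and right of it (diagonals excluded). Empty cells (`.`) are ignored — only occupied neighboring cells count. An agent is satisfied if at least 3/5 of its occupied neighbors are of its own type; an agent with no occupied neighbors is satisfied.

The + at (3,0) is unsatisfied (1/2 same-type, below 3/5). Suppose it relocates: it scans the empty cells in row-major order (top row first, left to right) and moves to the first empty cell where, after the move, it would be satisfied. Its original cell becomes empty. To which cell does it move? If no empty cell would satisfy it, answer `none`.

(1,3)

Vacating (3,0). Empty cells in order:
  (0,0): 1/2 same-type → still unsatisfied.
  (0,3): 0/1 same-type → still unsatisfied.
  (1,2): 1/3 same-type → still unsatisfied.
  (1,3): 0/0 same-type → satisfied — stop here.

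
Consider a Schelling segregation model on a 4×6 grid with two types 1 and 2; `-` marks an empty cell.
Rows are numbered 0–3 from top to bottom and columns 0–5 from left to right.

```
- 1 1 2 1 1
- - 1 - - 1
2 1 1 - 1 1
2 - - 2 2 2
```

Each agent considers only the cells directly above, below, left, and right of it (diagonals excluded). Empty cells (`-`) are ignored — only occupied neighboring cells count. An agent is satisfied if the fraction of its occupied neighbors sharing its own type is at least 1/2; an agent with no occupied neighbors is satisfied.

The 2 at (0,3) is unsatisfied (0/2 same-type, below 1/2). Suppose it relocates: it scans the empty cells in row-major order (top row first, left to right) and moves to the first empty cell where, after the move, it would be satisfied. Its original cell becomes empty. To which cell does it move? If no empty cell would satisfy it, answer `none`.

(1,0)

Vacating (0,3). Empty cells in order:
  (0,0): 0/1 same-type → still unsatisfied.
  (1,0): 1/1 same-type → satisfied — stop here.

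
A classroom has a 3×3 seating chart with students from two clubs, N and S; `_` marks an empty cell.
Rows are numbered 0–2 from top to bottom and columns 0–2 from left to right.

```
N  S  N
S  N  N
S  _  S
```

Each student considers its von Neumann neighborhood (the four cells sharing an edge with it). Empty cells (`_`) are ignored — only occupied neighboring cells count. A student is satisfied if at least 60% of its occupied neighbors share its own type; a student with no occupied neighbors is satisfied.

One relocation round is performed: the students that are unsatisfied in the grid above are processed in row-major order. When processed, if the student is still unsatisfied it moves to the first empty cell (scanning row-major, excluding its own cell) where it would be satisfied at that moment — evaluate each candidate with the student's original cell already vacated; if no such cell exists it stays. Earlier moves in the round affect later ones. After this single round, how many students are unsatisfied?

4

Initially unsatisfied (in order): (0,0), (0,1), (0,2), (1,0), (1,1), (2,2).
  (0,0): no empty cell satisfies it; stays.
  (0,1) → (2,1).
  (0,2): now satisfied by earlier moves; stays.
  (1,0): no empty cell satisfies it; stays.
  (1,1) → (0,1).
  (2,2): no empty cell satisfies it; stays.
Resulting grid:
N N N
S _ N
S S S
Unsatisfied now: (0,0), (1,0), (1,2), (2,2).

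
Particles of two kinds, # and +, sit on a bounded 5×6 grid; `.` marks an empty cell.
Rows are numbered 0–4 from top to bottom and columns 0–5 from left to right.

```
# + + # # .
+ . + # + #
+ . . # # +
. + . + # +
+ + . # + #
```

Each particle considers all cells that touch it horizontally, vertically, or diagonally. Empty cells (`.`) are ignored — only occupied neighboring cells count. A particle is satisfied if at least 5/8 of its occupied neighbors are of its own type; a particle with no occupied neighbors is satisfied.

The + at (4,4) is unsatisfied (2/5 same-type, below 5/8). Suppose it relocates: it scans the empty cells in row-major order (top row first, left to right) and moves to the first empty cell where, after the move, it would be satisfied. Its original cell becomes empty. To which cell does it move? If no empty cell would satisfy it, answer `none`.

(1,1)

Vacating (4,4). Empty cells in order:
  (0,5): 1/3 same-type → still unsatisfied.
  (1,1): 5/6 same-type → satisfied — stop here.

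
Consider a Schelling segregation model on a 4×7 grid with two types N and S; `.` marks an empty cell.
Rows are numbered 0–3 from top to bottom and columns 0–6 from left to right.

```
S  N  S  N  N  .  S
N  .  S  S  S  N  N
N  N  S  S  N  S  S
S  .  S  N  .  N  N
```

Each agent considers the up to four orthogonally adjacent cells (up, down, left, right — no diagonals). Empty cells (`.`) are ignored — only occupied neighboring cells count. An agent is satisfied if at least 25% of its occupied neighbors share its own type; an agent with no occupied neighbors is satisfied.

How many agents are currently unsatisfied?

(0,0)S 0/2 unhappy
(0,1)N 0/2 unhappy
(0,2)S 1/3 ok
(0,3)N 1/3 ok
(0,4)N 1/2 ok
(0,6)S 0/1 unhappy
(1,0)N 1/2 ok
(1,2)S 3/3 ok
(1,3)S 3/4 ok
(1,4)S 1/4 ok
(1,5)N 1/3 ok
(1,6)N 1/3 ok
(2,0)N 2/3 ok
(2,1)N 1/2 ok
(2,2)S 3/4 ok
(2,3)S 2/4 ok
(2,4)N 0/3 unhappy
(2,5)S 1/4 ok
(2,6)S 1/3 ok
(3,0)S 0/1 unhappy
(3,2)S 1/2 ok
(3,3)N 0/2 unhappy
(3,5)N 1/2 ok
(3,6)N 1/2 ok
Unsatisfied: (0,0), (0,1), (0,6), (2,4), (3,0), (3,3) — 6 in total.

6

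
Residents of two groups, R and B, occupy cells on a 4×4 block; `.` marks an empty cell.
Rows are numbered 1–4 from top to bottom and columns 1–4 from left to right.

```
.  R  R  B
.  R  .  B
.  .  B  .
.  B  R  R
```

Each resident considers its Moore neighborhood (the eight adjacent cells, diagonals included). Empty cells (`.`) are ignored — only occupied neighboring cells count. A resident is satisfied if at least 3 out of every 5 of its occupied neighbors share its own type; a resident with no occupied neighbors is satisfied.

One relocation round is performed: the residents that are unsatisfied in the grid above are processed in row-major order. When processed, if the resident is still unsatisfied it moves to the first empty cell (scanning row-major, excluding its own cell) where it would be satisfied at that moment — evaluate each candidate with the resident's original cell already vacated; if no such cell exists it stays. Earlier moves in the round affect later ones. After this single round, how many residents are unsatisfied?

0

Initially unsatisfied (in order): (1,3), (1,4), (3,3), (4,2), (4,3), (4,4).
  (1,3) → (1,1).
  (1,4): now satisfied by earlier moves; stays.
  (3,3) → (4,1).
  (4,2): no empty cell satisfies it; stays.
  (4,3) → (2,1).
  (4,4): now satisfied by earlier moves; stays.
Resulting grid:
R R . B
R R . B
. . . .
B B . R
All satisfied now.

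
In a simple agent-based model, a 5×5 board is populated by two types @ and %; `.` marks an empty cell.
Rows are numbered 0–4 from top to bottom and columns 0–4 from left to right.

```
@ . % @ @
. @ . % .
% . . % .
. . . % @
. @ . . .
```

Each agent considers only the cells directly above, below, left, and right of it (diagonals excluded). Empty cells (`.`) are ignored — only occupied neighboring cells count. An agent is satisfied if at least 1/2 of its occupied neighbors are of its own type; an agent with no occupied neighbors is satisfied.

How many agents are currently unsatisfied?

3

(0,0)@ 0/0 satisfied
(0,2)% 0/1 not
(0,3)@ 1/3 not
(0,4)@ 1/1 satisfied
(1,1)@ 0/0 satisfied
(1,3)% 1/2 satisfied
(2,0)% 0/0 satisfied
(2,3)% 2/2 satisfied
(3,3)% 1/2 satisfied
(3,4)@ 0/1 not
(4,1)@ 0/0 satisfied
Unsatisfied: (0,2), (0,3), (3,4) — 3 in total.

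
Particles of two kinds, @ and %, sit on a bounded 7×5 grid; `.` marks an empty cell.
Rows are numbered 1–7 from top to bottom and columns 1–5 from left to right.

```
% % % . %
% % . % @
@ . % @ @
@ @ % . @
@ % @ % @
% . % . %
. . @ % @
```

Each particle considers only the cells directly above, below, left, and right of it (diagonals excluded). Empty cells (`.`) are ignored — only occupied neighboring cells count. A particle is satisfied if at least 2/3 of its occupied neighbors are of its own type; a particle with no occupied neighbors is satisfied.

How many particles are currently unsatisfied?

19

Row 1: (1,1)% 2/2 satisfied · (1,2)% 3/3 satisfied · (1,3)% 1/1 satisfied · (1,5)% 0/1 not
Row 2: (2,1)% 2/3 satisfied · (2,2)% 2/2 satisfied · (2,4)% 0/2 not · (2,5)@ 1/3 not
Row 3: (3,1)@ 1/2 not · (3,3)% 1/2 not · (3,4)@ 1/3 not · (3,5)@ 3/3 satisfied
Row 4: (4,1)@ 3/3 satisfied · (4,2)@ 1/3 not · (4,3)% 1/3 not · (4,5)@ 2/2 satisfied
Row 5: (5,1)@ 1/3 not · (5,2)% 0/3 not · (5,3)@ 0/4 not · (5,4)% 0/2 not · (5,5)@ 1/3 not
Row 6: (6,1)% 0/1 not · (6,3)% 0/2 not · (6,5)% 0/2 not
Row 7: (7,3)@ 0/2 not · (7,4)% 0/2 not · (7,5)@ 0/2 not
Unsatisfied: (1,5), (2,4), (2,5), (3,1), (3,3), (3,4), (4,2), (4,3), (5,1), (5,2), (5,3), (5,4), (5,5), (6,1), (6,3), (6,5), (7,3), (7,4), (7,5) — 19 in total.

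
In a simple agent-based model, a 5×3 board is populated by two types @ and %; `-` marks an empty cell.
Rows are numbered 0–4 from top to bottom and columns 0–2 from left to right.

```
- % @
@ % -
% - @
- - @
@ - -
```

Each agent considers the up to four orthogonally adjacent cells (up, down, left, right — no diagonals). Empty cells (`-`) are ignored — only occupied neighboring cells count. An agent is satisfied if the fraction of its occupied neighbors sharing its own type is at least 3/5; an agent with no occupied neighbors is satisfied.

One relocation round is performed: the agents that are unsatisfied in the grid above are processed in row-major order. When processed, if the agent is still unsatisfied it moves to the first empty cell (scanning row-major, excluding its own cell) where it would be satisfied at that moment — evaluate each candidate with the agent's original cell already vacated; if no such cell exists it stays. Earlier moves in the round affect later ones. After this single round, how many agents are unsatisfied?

1

Initially unsatisfied (in order): (0,1), (0,2), (1,0), (1,1), (2,0).
  (0,1) → (2,1).
  (0,2): now satisfied by earlier moves; stays.
  (1,0) → (0,0).
  (1,1): now satisfied by earlier moves; stays.
  (2,0): now satisfied by earlier moves; stays.
Resulting grid:
@ - @
- % -
% % @
- - @
@ - -
Unsatisfied now: (2,2).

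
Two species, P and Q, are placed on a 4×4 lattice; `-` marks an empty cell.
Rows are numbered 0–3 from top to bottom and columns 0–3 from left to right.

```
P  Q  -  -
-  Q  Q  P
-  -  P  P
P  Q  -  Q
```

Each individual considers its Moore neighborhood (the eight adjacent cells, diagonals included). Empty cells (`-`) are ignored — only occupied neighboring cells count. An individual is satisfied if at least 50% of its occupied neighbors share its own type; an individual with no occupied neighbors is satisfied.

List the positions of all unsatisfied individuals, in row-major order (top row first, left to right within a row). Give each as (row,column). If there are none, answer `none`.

Row 0: (0,0)P 0/2 not · (0,1)Q 2/3 satisfied
Row 1: (1,1)Q 2/4 satisfied · (1,2)Q 2/5 not · (1,3)P 2/3 satisfied
Row 2: (2,2)P 2/6 not · (2,3)P 2/4 satisfied
Row 3: (3,0)P 0/1 not · (3,1)Q 0/2 not · (3,3)Q 0/2 not

(0,0), (1,2), (2,2), (3,0), (3,1), (3,3)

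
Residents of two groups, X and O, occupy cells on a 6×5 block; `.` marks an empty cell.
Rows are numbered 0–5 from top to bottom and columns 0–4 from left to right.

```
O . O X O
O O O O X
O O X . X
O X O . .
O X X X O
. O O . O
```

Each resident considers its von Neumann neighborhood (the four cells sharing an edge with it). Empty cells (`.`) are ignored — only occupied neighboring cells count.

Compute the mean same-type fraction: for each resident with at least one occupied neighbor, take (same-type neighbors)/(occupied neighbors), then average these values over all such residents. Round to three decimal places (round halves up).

0.535

(0,0)O 1/1
(0,2)O 1/2
(0,3)X 0/3
(0,4)O 0/2
(1,0)O 3/3
(1,1)O 3/3
(1,2)O 3/4
(1,3)O 1/3
(1,4)X 1/3
(2,0)O 3/3
(2,1)O 2/4
(2,2)X 0/3
(2,4)X 1/1
(3,0)O 2/3
(3,1)X 1/4
(3,2)O 0/3
(4,0)O 1/2
(4,1)X 2/4
(4,2)X 2/4
(4,3)X 1/2
(4,4)O 1/2
(5,1)O 1/2
(5,2)O 1/2
(5,4)O 1/1
Sum over 24 residents: 1/1 + 1/2 + 0/3 + 0/2 + 3/3 + 3/3 + 3/4 + 1/3 + 1/3 + 3/3 + 2/4 + 0/3 + 1/1 + 2/3 + 1/4 + 0/3 + 1/2 + 2/4 + 2/4 + 1/2 + 1/2 + 1/2 + 1/2 + 1/1 = 77/6; mean = 77/6 ÷ 24 = 77/144 = 0.534722… → 0.535.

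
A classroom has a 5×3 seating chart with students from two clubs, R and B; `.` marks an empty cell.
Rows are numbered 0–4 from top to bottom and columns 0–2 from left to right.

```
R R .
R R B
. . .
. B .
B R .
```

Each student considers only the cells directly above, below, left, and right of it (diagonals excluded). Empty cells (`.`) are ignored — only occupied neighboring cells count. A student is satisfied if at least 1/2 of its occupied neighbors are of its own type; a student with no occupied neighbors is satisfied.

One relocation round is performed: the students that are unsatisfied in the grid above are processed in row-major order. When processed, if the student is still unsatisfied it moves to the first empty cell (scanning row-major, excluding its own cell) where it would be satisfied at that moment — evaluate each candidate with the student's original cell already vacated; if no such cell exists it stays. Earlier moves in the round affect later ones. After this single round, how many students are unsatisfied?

Initially unsatisfied (in order): (1,2), (3,1), (4,0), (4,1).
  (1,2) → (2,1).
  (3,1): now satisfied by earlier moves; stays.
  (4,0) → (2,0).
  (4,1) → (0,2).
Resulting grid:
R R R
R R .
B B .
. B .
. . .
All satisfied now.

0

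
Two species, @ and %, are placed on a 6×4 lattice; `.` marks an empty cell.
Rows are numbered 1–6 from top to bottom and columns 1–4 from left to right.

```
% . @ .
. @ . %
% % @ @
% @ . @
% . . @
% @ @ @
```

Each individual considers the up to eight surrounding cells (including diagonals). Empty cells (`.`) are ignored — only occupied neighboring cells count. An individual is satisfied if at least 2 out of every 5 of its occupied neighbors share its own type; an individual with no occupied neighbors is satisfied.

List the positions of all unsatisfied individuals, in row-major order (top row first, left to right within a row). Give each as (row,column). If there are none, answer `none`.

(1,1), (2,4), (4,2), (6,2)

Row 1: (1,1)% 0/1 ✗ · (1,3)@ 1/2 ✓
Row 2: (2,2)@ 2/5 ✓ · (2,4)% 0/3 ✗
Row 3: (3,1)% 2/4 ✓ · (3,2)% 2/5 ✓ · (3,3)@ 4/6 ✓ · (3,4)@ 2/3 ✓
Row 4: (4,1)% 3/4 ✓ · (4,2)@ 1/5 ✗ · (4,4)@ 3/3 ✓
Row 5: (5,1)% 2/4 ✓ · (5,4)@ 3/3 ✓
Row 6: (6,1)% 1/2 ✓ · (6,2)@ 1/3 ✗ · (6,3)@ 3/3 ✓ · (6,4)@ 2/2 ✓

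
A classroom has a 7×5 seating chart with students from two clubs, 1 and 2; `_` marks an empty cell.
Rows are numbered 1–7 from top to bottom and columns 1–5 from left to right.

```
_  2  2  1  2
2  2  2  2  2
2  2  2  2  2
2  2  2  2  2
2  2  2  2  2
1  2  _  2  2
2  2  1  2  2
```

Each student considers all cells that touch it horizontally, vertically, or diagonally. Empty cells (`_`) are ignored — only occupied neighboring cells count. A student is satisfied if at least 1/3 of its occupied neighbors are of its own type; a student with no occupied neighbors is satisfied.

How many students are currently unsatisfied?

(1,2)2 4/4 ✓
(1,3)2 4/5 ✓
(1,4)1 0/5 ✗
(1,5)2 2/3 ✓
(2,1)2 4/4 ✓
(2,2)2 7/7 ✓
(2,3)2 7/8 ✓
(2,4)2 7/8 ✓
(2,5)2 4/5 ✓
(3,1)2 5/5 ✓
(3,2)2 8/8 ✓
(3,3)2 8/8 ✓
(3,4)2 8/8 ✓
(3,5)2 5/5 ✓
(4,1)2 5/5 ✓
(4,2)2 8/8 ✓
(4,3)2 8/8 ✓
(4,4)2 8/8 ✓
(4,5)2 5/5 ✓
(5,1)2 4/5 ✓
(5,2)2 6/7 ✓
(5,3)2 7/7 ✓
(5,4)2 7/7 ✓
(5,5)2 5/5 ✓
(6,1)1 0/5 ✗
(6,2)2 5/7 ✓
(6,4)2 6/7 ✓
(6,5)2 5/5 ✓
(7,1)2 2/3 ✓
(7,2)2 2/4 ✓
(7,3)1 0/4 ✗
(7,4)2 3/4 ✓
(7,5)2 3/3 ✓
Unsatisfied: (1,4), (6,1), (7,3) — 3 in total.

3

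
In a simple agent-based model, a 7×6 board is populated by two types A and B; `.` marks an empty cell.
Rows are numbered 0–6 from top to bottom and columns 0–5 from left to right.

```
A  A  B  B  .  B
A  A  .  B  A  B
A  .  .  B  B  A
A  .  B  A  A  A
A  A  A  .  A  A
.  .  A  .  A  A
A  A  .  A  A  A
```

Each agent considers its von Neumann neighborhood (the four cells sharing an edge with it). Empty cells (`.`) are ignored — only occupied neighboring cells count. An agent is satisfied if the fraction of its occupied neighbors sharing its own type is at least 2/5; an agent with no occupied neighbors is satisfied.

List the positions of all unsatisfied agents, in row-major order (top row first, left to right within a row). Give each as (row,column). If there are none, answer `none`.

(1,4), (1,5), (2,4), (2,5), (3,2), (3,3)

Row 0: (0,0)A 2/2 ✓ · (0,1)A 2/3 ✓ · (0,2)B 1/2 ✓ · (0,3)B 2/2 ✓ · (0,5)B 1/1 ✓
Row 1: (1,0)A 3/3 ✓ · (1,1)A 2/2 ✓ · (1,3)B 2/3 ✓ · (1,4)A 0/3 ✗ · (1,5)B 1/3 ✗
Row 2: (2,0)A 2/2 ✓ · (2,3)B 2/3 ✓ · (2,4)B 1/4 ✗ · (2,5)A 1/3 ✗
Row 3: (3,0)A 2/2 ✓ · (3,2)B 0/2 ✗ · (3,3)A 1/3 ✗ · (3,4)A 3/4 ✓ · (3,5)A 3/3 ✓
Row 4: (4,0)A 2/2 ✓ · (4,1)A 2/2 ✓ · (4,2)A 2/3 ✓ · (4,4)A 3/3 ✓ · (4,5)A 3/3 ✓
Row 5: (5,2)A 1/1 ✓ · (5,4)A 3/3 ✓ · (5,5)A 3/3 ✓
Row 6: (6,0)A 1/1 ✓ · (6,1)A 1/1 ✓ · (6,3)A 1/1 ✓ · (6,4)A 3/3 ✓ · (6,5)A 2/2 ✓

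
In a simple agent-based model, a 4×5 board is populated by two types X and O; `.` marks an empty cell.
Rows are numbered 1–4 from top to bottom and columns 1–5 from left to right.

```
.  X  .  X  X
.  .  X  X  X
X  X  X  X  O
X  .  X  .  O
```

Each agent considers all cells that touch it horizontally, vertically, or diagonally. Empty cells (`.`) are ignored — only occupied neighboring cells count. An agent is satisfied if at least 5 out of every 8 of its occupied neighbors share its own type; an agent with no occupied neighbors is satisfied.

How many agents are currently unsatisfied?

Row 1: (1,2)X 1/1 satisfied · (1,4)X 4/4 satisfied · (1,5)X 3/3 satisfied
Row 2: (2,3)X 6/6 satisfied · (2,4)X 6/7 satisfied · (2,5)X 4/5 satisfied
Row 3: (3,1)X 2/2 satisfied · (3,2)X 5/5 satisfied · (3,3)X 5/5 satisfied · (3,4)X 5/7 satisfied · (3,5)O 1/4 not
Row 4: (4,1)X 2/2 satisfied · (4,3)X 3/3 satisfied · (4,5)O 1/2 not
Unsatisfied: (3,5), (4,5) — 2 in total.

2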